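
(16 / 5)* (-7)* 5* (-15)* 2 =3360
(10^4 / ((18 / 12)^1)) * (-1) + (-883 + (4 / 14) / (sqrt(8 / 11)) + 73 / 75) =-566152 / 75 + sqrt(22) / 14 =-7548.36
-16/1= -16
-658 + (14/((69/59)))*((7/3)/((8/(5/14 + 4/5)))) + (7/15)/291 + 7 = -646.96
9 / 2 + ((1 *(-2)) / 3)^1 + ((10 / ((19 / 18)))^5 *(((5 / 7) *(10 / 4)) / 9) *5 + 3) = 7873910640413 / 103996158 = 75713.48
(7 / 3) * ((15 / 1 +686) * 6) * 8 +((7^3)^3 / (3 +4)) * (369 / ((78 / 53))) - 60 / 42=263079452957 / 182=1445491499.76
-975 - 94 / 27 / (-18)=-236878 / 243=-974.81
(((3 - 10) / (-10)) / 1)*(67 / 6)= 469 / 60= 7.82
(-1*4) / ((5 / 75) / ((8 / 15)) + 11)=-32 / 89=-0.36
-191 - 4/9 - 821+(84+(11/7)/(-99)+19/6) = -116587/126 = -925.29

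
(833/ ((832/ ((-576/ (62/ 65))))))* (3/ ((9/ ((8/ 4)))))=-12495/ 31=-403.06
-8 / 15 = -0.53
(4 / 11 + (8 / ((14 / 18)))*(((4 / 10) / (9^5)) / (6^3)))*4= 99202408 / 68201595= 1.45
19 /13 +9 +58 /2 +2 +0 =539 /13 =41.46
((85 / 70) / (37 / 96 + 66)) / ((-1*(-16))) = 51 / 44611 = 0.00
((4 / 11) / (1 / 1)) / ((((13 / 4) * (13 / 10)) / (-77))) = -1120 / 169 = -6.63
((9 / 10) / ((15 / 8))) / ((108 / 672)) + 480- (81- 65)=35024 / 75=466.99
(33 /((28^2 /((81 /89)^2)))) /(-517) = -19683 /291873008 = -0.00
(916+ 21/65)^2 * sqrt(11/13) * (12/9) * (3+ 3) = 28380101768 * sqrt(143)/54925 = 6178910.46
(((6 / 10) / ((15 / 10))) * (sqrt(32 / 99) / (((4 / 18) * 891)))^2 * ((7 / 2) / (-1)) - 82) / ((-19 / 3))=20938034 / 1617165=12.95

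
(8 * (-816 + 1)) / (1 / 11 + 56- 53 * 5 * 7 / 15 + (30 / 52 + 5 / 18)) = 839124 / 8587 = 97.72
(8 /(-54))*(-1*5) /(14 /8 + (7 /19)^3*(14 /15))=0.41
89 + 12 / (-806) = 35861 / 403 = 88.99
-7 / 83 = -0.08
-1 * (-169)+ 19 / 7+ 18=1328 / 7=189.71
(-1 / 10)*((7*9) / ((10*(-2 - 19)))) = 3 / 100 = 0.03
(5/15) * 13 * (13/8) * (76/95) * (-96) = -2704/5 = -540.80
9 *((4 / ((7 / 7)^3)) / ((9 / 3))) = 12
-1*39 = -39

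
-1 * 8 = -8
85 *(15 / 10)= 255 / 2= 127.50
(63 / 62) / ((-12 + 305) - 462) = -63 / 10478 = -0.01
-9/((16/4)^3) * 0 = 0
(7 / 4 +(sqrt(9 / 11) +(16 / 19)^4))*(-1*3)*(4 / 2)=-3523173 / 260642 - 18*sqrt(11) / 11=-18.94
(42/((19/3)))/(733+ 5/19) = 7/774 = 0.01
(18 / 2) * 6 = 54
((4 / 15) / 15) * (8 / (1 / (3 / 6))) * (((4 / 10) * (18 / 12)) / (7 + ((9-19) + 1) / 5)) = 8 / 975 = 0.01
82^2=6724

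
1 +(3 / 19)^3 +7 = 54899 / 6859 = 8.00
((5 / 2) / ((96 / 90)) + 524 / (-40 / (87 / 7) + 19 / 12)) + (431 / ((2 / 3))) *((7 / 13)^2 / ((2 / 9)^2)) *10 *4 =466230776139 / 3077152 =151513.73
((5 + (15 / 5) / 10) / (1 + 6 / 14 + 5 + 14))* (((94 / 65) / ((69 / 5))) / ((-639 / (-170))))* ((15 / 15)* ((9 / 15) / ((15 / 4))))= 2371432 / 2049129225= 0.00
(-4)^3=-64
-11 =-11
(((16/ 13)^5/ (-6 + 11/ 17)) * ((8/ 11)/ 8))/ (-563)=17825792/ 209246996959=0.00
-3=-3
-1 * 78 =-78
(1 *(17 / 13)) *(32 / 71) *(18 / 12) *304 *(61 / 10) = 7565952 / 4615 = 1639.43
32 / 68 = 8 / 17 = 0.47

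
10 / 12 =5 / 6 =0.83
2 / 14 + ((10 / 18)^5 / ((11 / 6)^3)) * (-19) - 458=-9332749885 / 20376279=-458.02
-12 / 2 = -6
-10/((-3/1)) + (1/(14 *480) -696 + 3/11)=-17060583/24640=-692.39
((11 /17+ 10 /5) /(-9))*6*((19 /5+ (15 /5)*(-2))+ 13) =-324 /17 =-19.06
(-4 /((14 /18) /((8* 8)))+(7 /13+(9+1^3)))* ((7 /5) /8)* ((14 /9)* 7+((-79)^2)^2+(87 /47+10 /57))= -4538011972904207 /2089620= -2171692447.86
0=0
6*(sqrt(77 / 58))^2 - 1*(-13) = 608 / 29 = 20.97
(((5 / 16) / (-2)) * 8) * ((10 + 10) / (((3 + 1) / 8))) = -50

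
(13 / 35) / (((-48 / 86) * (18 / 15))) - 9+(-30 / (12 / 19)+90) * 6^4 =55511009 / 1008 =55070.45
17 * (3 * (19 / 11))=88.09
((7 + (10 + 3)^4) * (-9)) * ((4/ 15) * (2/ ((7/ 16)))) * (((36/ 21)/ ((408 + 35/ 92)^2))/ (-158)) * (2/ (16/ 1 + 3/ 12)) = 4456849342464/ 1775873560081075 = 0.00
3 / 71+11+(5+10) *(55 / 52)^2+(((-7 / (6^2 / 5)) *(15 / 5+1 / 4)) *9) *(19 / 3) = -5481667 / 35997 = -152.28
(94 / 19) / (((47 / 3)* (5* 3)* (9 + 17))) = 1 / 1235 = 0.00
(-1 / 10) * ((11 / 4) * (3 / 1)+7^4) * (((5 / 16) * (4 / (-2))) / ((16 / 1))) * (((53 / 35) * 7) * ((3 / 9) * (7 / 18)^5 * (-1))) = -0.30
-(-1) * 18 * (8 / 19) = 7.58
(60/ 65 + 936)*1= 12180/ 13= 936.92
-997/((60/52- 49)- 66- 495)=12961/7915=1.64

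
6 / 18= 1 / 3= 0.33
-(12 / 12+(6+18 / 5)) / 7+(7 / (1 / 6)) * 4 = 5827 / 35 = 166.49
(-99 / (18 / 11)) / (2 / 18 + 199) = -1089 / 3584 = -0.30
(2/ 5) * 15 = 6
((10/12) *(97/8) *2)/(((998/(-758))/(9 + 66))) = -4595375/3992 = -1151.15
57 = 57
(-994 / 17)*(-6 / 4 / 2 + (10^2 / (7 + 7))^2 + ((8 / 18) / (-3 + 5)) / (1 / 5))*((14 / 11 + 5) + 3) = -6435227 / 231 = -27858.13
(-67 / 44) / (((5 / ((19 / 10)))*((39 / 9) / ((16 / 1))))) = -7638 / 3575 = -2.14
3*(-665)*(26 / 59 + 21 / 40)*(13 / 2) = -11821173 / 944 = -12522.43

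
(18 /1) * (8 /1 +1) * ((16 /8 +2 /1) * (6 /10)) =1944 /5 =388.80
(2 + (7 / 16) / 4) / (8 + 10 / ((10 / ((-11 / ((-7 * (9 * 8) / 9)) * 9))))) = 945 / 4376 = 0.22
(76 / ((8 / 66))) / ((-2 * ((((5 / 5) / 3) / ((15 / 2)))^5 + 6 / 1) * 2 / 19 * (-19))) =26.12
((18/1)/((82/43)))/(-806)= -387/33046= -0.01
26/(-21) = -26/21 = -1.24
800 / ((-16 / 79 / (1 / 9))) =-3950 / 9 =-438.89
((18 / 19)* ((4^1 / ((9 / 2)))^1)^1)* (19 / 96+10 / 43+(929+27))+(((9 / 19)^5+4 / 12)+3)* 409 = 463900078461 / 212944514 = 2178.50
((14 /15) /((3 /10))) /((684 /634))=4438 /1539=2.88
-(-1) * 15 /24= 5 /8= 0.62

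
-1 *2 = -2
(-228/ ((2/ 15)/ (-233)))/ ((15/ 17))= 451554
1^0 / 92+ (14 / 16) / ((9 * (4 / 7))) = 1199 / 6624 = 0.18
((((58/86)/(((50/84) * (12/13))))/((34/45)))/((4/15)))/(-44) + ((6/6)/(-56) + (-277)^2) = 276405531173/3602368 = 76728.84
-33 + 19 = -14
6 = 6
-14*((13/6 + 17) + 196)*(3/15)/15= -9037/225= -40.16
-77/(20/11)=-847/20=-42.35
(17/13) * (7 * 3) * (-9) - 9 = -3330/13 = -256.15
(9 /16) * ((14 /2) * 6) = 189 /8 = 23.62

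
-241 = -241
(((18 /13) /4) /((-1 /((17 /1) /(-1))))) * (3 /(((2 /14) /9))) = 28917 /26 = 1112.19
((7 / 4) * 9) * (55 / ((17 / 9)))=31185 / 68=458.60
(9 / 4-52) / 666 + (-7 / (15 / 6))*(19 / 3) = -237203 / 13320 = -17.81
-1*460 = -460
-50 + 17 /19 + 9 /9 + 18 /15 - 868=-86916 /95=-914.91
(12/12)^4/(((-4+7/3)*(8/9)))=-27/40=-0.68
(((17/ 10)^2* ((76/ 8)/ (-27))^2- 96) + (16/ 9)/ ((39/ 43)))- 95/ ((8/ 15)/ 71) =-48296903873/ 3790800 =-12740.56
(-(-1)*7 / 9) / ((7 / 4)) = 4 / 9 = 0.44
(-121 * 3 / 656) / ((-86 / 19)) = 6897 / 56416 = 0.12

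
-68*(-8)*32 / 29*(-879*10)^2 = 1345013452800 / 29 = 46379774234.48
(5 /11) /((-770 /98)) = -7 /121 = -0.06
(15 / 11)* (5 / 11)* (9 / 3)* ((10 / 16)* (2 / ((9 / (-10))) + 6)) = 4.39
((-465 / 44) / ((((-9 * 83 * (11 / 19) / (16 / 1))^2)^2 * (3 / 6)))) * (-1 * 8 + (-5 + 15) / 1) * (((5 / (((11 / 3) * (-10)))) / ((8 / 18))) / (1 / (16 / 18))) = 1323811143680 / 61290901434020049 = 0.00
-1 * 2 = -2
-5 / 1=-5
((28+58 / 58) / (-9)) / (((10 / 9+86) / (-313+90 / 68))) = 307313 / 26656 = 11.53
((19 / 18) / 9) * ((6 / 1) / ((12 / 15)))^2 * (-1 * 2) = -13.19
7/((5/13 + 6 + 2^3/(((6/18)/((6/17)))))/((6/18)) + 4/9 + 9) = 13923/107426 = 0.13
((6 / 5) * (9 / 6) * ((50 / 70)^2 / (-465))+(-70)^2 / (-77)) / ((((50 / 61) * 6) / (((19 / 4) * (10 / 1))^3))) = -2224487319335 / 1604064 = -1386782.15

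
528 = 528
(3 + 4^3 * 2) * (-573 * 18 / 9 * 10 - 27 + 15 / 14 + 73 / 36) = -379106533 / 252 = -1504391.00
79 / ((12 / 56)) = 1106 / 3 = 368.67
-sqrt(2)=-1.41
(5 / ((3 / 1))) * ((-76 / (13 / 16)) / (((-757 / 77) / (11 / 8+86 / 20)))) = 2656808 / 29523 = 89.99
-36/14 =-18/7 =-2.57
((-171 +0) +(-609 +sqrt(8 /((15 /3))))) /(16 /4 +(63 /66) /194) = -3329040 /17093 +8536 * sqrt(10) /85465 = -194.44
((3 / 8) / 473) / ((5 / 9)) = 27 / 18920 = 0.00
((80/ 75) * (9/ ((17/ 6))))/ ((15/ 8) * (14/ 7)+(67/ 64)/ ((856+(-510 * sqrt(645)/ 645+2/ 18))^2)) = 639912818406270958393344/ 708237113496512718308873-26513274544128 * sqrt(645)/ 41661006676265454018169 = 0.90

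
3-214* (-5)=1073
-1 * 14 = -14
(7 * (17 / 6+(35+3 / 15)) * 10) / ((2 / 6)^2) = 23961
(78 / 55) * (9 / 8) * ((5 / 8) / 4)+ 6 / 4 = 2463 / 1408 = 1.75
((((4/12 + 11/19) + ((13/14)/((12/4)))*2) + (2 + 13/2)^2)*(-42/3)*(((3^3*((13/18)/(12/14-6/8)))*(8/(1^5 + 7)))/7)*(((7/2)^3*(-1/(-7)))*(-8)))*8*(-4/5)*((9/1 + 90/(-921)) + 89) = -14428791080704/17499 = -824549464.58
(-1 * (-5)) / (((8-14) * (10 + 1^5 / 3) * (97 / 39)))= -195 / 6014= -0.03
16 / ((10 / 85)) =136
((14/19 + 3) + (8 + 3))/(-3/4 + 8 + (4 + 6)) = 1120/1311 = 0.85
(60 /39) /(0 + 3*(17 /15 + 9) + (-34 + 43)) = 100 /2561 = 0.04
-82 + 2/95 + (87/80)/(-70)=-8724213/106400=-81.99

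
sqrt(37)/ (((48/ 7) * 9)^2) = 49 * sqrt(37)/ 186624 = 0.00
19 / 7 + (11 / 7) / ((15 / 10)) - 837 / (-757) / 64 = 3844969 / 1017408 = 3.78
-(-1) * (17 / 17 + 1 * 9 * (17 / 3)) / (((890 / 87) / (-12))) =-27144 / 445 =-61.00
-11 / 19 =-0.58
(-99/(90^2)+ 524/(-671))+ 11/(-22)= -780931/603900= -1.29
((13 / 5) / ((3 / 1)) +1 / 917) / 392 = 1492 / 673995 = 0.00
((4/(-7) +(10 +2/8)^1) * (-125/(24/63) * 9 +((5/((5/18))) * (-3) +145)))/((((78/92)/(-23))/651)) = 101757221713/208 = 489217412.08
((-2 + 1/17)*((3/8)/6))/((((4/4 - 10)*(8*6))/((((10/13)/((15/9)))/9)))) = 11/763776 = 0.00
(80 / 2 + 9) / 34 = 49 / 34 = 1.44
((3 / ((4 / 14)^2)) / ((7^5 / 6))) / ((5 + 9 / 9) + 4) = 9 / 6860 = 0.00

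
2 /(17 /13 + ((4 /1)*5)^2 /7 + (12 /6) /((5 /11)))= 910 /28597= 0.03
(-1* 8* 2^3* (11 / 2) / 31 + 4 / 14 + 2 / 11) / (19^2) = -25988 / 861707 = -0.03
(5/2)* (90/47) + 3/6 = 5.29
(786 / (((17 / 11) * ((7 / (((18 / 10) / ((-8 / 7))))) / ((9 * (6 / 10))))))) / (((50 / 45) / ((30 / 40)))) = -28363203 / 68000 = -417.11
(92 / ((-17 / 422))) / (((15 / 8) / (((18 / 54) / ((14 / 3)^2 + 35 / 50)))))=-621184 / 34391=-18.06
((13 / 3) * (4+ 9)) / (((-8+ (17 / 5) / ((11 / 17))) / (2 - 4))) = 18590 / 453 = 41.04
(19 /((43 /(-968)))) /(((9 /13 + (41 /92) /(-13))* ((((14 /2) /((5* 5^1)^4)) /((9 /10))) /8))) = -61866090000000 /236887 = -261162875.13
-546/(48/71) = -807.62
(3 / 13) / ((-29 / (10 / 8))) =-15 / 1508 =-0.01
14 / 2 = 7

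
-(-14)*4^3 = 896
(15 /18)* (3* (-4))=-10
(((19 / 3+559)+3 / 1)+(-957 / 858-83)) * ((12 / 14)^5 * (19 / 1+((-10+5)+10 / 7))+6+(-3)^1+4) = 62823103919 / 9176622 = 6845.99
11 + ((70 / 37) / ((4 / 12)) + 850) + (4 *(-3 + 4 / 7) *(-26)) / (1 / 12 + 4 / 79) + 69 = 92791548 / 32893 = 2821.01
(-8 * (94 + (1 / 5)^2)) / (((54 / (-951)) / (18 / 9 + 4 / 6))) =23848544 / 675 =35331.18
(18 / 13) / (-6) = -3 / 13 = -0.23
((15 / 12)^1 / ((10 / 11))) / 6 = 0.23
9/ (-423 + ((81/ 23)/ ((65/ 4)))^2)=-2235025/ 105034511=-0.02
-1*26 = -26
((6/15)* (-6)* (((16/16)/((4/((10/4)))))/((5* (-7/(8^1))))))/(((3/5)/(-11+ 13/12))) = -17/3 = -5.67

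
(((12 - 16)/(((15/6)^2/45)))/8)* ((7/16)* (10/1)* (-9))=567/4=141.75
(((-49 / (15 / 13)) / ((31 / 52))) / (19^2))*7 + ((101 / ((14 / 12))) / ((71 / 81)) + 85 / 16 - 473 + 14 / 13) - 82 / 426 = -2136873133901 / 5784404080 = -369.42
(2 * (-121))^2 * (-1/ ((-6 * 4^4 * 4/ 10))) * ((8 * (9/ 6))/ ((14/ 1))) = 81.70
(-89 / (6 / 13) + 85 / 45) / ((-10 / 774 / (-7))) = -1034537 / 10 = -103453.70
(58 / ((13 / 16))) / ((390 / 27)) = 4.94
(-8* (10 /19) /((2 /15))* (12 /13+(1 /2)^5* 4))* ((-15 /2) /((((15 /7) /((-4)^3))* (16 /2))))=-228900 /247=-926.72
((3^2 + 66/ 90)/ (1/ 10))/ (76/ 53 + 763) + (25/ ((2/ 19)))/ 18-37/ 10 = 64081/ 6660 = 9.62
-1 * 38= -38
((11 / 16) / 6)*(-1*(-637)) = 7007 / 96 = 72.99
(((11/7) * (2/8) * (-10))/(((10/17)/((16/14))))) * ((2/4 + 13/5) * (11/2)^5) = -933612647/7840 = -119083.25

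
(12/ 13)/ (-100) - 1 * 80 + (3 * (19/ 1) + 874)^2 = 866680.99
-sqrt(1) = -1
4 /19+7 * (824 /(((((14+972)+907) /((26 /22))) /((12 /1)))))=43.42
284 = 284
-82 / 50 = -41 / 25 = -1.64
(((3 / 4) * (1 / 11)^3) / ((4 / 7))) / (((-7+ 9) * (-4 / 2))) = -21 / 85184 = -0.00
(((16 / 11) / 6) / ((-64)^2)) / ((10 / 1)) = 1 / 168960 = 0.00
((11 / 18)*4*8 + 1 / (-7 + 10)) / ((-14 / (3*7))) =-179 / 6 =-29.83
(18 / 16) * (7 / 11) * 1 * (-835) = -52605 / 88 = -597.78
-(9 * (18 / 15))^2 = -2916 / 25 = -116.64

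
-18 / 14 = -1.29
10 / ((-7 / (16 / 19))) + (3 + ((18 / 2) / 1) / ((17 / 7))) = 12442 / 2261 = 5.50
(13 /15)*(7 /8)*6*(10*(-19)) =-1729 /2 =-864.50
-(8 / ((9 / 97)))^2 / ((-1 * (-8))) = -75272 / 81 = -929.28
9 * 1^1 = 9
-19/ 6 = -3.17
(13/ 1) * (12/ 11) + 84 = 1080/ 11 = 98.18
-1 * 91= -91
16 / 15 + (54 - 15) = 601 / 15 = 40.07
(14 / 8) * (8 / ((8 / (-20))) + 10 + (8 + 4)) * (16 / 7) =8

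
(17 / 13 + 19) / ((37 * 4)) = 66 / 481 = 0.14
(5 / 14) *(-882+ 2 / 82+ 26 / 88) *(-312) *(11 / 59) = 310157445 / 16933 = 18316.75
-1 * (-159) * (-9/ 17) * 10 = -14310/ 17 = -841.76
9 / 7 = 1.29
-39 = -39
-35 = -35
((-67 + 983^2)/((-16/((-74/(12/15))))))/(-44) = -89375535/704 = -126953.88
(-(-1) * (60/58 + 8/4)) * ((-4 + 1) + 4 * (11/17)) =-1.25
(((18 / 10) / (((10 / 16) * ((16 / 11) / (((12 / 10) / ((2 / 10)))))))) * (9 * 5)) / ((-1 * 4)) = -2673 / 20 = -133.65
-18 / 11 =-1.64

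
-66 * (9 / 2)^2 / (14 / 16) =-10692 / 7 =-1527.43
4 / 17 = 0.24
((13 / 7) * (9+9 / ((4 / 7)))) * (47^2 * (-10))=-1015351.07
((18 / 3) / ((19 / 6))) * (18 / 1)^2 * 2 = 23328 / 19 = 1227.79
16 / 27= 0.59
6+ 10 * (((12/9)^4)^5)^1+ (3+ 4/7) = 77199428499187/24407490807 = 3162.94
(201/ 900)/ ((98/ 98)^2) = 0.22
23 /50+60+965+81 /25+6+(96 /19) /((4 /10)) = 1047.33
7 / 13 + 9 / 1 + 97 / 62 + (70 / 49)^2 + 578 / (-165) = 62824133 / 6516510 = 9.64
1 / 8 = 0.12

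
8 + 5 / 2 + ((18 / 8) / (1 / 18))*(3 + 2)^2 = 1023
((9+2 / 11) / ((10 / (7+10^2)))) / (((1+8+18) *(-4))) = -10807 / 11880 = -0.91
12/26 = 6/13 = 0.46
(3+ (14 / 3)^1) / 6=23 / 18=1.28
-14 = -14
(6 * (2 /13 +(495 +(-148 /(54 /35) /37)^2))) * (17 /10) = 80856641 /15795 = 5119.13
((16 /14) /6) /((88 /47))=0.10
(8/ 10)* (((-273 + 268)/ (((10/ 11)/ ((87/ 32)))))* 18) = -8613/ 40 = -215.32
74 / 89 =0.83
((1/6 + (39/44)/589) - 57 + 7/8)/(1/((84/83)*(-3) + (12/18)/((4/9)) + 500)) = -37893129365/1358544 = -27892.46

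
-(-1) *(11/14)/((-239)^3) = -11/191126866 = -0.00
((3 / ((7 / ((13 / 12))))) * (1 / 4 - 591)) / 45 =-30719 / 5040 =-6.10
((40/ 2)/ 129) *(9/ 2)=30/ 43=0.70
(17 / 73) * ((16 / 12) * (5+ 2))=2.17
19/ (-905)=-19/ 905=-0.02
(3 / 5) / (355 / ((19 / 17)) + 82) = 19 / 12655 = 0.00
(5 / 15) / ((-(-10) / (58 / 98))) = 29 / 1470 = 0.02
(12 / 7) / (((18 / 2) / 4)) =16 / 21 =0.76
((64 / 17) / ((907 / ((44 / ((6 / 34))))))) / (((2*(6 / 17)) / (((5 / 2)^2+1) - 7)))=0.37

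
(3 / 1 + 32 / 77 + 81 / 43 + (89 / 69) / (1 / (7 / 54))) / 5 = 67439149 / 61683930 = 1.09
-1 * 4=-4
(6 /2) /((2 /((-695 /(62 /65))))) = -135525 /124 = -1092.94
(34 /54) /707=17 /19089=0.00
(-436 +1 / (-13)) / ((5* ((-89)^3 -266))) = 5669 / 45840275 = 0.00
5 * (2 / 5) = 2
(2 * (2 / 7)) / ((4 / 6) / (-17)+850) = 51 / 75859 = 0.00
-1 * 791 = -791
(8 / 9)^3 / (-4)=-0.18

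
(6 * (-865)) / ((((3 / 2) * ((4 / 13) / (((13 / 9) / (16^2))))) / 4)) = -146185 / 576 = -253.79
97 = 97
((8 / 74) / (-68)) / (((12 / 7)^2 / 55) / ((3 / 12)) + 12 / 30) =-2695 / 1040366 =-0.00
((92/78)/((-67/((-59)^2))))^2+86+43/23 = 603526646297/157038687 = 3843.17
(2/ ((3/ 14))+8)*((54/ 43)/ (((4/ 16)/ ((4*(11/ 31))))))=123.58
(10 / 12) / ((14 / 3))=5 / 28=0.18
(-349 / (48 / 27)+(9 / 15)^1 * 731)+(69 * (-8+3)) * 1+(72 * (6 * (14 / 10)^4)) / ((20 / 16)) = 61247223 / 50000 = 1224.94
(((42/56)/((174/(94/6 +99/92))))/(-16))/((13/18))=-0.01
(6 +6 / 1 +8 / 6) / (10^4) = 1 / 750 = 0.00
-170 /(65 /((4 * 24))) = -3264 /13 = -251.08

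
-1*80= -80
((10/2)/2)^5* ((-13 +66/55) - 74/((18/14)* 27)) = -10579375/7776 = -1360.52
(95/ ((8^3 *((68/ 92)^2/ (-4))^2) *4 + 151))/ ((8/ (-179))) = -4758696205/ 423573432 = -11.23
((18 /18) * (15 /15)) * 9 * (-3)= -27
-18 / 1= -18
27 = 27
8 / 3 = 2.67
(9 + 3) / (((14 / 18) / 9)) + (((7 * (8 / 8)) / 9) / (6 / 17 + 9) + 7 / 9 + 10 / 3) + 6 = 1493048 / 10017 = 149.05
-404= -404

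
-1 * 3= -3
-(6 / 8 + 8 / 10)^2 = -2.40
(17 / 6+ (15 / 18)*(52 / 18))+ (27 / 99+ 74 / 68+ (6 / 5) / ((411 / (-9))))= 22741538 / 3458565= 6.58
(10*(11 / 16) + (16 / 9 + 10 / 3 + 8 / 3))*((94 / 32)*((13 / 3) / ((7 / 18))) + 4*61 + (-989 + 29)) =-40367465 / 4032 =-10011.77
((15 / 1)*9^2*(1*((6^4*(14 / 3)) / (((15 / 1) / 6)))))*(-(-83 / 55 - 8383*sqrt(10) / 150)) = 243964224 / 55 + 4106731104*sqrt(10) / 25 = 523900674.22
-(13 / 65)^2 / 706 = -1 / 17650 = -0.00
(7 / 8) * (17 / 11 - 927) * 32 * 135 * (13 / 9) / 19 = -55582800 / 209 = -265946.41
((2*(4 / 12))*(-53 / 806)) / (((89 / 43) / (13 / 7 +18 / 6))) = -0.10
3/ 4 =0.75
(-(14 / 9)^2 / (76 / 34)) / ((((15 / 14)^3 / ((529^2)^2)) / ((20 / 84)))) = -16410435437.29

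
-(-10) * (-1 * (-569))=5690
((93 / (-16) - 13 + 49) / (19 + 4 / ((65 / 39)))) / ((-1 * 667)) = -105 / 49648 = -0.00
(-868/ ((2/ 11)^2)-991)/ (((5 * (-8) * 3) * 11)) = 3406/ 165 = 20.64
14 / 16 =7 / 8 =0.88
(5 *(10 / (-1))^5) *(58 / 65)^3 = -780448000 / 2197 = -355233.50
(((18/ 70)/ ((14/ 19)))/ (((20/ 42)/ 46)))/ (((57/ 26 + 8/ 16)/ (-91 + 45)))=-3527901/ 6125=-575.98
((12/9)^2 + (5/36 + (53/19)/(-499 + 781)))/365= 4129/782268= 0.01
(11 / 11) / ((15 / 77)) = 5.13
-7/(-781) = 7/781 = 0.01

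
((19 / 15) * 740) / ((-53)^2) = 2812 / 8427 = 0.33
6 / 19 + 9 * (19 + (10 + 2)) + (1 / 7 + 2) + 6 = 38232 / 133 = 287.46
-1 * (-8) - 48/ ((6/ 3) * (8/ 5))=-7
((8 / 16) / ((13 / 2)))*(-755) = -755 / 13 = -58.08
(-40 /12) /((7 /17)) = -170 /21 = -8.10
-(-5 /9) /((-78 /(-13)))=5 /54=0.09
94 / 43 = 2.19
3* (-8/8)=-3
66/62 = 33/31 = 1.06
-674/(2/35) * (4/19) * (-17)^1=802060/19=42213.68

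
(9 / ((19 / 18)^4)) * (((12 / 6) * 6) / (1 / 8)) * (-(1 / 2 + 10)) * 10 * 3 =-219229.96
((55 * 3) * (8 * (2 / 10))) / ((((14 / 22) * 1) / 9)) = 26136 / 7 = 3733.71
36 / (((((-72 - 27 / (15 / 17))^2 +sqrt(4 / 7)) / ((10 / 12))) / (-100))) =-138163725000 / 484805455427 +3750000 * sqrt(7) / 484805455427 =-0.28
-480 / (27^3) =-160 / 6561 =-0.02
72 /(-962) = -36 /481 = -0.07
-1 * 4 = -4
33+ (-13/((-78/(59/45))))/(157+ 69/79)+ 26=198683621/3367440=59.00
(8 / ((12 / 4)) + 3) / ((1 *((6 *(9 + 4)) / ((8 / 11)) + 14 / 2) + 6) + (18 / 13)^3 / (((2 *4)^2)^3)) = 0.05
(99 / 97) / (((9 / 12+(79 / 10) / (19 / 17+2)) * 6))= 17490 / 337657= 0.05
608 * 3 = 1824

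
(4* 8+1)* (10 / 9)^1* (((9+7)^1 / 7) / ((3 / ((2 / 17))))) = 3520 / 1071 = 3.29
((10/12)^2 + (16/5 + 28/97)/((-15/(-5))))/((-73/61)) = -1978169/1274580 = -1.55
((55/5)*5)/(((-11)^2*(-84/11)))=-5/84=-0.06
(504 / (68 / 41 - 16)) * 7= -246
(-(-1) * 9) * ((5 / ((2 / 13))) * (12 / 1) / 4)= 1755 / 2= 877.50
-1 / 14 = -0.07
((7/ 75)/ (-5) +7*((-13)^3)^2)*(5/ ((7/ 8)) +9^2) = 2929873061.38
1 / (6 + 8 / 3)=3 / 26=0.12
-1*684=-684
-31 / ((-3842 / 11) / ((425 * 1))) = 8525 / 226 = 37.72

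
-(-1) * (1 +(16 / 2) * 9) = 73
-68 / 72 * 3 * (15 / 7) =-85 / 14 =-6.07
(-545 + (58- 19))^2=256036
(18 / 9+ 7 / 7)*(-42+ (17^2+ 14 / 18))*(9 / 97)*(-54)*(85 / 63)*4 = -13647600 / 679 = -20099.56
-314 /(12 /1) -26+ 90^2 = 48287 /6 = 8047.83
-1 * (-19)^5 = 2476099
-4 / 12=-0.33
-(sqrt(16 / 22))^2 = -8 / 11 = -0.73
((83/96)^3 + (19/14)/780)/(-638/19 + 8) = -4956406519/195641671680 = -0.03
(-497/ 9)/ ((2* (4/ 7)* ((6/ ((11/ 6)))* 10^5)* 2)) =-0.00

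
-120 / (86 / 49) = -2940 / 43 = -68.37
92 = 92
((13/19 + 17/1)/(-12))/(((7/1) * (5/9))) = -36/95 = -0.38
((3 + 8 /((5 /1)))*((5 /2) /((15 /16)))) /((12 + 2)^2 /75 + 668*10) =0.00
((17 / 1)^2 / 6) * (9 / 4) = 867 / 8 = 108.38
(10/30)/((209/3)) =1/209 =0.00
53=53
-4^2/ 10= -8/ 5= -1.60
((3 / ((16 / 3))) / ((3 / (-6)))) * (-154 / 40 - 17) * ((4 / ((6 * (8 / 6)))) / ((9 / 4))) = 417 / 80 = 5.21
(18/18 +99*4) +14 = 411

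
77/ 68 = 1.13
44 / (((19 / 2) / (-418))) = -1936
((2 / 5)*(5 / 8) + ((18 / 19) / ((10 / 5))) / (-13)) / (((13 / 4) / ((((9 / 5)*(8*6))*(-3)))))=-273456 / 16055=-17.03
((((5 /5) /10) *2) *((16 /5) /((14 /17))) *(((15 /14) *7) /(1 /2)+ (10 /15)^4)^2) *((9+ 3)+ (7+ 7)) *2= 10716632992 /1148175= 9333.62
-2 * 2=-4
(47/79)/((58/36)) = 846/2291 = 0.37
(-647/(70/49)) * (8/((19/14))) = -253624/95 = -2669.73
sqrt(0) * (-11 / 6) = 0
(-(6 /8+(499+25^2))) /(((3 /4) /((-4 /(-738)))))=-8998 /1107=-8.13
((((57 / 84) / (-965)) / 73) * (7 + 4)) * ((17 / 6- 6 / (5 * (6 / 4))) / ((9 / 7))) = -12749 / 76080600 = -0.00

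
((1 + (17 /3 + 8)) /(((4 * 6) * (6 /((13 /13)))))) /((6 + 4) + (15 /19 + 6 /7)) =1463 /167292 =0.01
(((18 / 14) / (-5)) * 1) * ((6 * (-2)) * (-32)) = -3456 / 35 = -98.74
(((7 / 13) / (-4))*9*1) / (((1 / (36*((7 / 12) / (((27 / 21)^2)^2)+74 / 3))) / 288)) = -109696328 / 351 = -312525.15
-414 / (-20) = 207 / 10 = 20.70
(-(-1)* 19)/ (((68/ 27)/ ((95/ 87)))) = 16245/ 1972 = 8.24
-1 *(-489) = 489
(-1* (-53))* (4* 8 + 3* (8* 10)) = 14416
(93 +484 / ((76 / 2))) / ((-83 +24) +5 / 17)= -34153 / 18962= -1.80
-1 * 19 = -19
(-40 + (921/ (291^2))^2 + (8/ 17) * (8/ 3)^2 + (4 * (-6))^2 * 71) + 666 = 562459987863451/ 13544979993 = 41525.35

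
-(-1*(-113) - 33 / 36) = -1345 / 12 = -112.08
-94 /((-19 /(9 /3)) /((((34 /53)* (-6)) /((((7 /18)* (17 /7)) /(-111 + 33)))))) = 4751136 /1007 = 4718.11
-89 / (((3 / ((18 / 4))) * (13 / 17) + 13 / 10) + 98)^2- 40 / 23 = -104177041060 / 59595654407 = -1.75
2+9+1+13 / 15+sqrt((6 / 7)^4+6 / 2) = sqrt(8499) / 49+193 / 15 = 14.75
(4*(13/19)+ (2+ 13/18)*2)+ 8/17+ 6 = 42593/2907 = 14.65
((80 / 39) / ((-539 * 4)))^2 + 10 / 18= 81830215 / 147294147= 0.56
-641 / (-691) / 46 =641 / 31786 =0.02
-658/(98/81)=-3807/7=-543.86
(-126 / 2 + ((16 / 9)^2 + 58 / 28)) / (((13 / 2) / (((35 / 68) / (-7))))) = 327545 / 501228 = 0.65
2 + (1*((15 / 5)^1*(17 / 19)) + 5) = 9.68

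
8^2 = 64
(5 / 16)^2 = 0.10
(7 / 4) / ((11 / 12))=21 / 11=1.91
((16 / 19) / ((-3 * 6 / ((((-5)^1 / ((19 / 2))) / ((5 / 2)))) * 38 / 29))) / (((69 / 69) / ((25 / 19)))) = 11600 / 1172889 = 0.01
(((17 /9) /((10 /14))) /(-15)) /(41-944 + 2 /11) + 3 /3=6704734 /6703425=1.00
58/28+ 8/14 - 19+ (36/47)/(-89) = -958411/58562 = -16.37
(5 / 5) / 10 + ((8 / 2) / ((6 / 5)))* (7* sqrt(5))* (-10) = 1 / 10 - 700* sqrt(5) / 3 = -521.65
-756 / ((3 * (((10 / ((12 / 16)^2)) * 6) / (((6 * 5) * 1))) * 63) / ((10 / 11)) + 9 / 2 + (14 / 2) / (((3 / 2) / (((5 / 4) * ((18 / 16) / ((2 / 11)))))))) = -4480 / 4621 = -0.97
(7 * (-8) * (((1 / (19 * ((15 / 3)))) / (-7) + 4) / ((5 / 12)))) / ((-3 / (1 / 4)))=21272 / 475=44.78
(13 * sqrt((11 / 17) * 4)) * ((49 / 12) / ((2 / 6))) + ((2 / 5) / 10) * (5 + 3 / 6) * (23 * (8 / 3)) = 1012 / 75 + 637 * sqrt(187) / 34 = 269.69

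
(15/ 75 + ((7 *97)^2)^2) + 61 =1062794018711/ 5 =212558803742.20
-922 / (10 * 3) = -461 / 15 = -30.73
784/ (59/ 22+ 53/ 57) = 140448/ 647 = 217.08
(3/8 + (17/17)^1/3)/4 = 0.18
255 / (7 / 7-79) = -3.27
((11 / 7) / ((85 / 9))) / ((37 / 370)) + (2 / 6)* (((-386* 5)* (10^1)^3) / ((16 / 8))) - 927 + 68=-115141069 / 357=-322524.00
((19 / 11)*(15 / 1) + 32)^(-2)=0.00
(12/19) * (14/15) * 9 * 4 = 2016/95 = 21.22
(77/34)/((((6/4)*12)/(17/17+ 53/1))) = 231/34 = 6.79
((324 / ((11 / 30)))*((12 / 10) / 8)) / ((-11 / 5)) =-7290 / 121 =-60.25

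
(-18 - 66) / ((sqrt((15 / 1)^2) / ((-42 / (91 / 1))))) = 168 / 65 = 2.58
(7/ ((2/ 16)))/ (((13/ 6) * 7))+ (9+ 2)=14.69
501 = 501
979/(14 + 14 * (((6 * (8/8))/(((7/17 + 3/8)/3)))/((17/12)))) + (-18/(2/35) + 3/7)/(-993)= 37367023/8503390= 4.39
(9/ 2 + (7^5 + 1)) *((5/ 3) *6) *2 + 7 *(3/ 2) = 672521/ 2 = 336260.50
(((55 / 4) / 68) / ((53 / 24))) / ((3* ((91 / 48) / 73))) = 96360 / 81991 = 1.18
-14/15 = -0.93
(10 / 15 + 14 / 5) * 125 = 1300 / 3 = 433.33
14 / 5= 2.80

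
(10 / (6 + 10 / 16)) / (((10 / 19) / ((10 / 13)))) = 2.21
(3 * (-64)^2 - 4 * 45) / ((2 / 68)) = 411672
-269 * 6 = -1614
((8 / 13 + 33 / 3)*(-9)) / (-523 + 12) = 1359 / 6643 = 0.20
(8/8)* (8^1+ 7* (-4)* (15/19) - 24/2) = -496/19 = -26.11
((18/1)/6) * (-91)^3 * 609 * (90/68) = -61954839765/34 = -1822201169.56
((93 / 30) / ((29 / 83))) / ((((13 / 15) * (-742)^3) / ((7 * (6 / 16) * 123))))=-2848311 / 352026217088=-0.00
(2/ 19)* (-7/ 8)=-7/ 76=-0.09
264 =264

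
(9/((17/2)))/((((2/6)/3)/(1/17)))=162/289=0.56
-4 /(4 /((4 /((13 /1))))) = -4 /13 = -0.31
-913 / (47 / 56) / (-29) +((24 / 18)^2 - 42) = -33254 / 12267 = -2.71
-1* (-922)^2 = -850084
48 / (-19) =-48 / 19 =-2.53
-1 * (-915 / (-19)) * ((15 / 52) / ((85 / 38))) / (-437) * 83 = 227835 / 193154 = 1.18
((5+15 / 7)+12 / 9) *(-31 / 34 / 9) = -2759 / 3213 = -0.86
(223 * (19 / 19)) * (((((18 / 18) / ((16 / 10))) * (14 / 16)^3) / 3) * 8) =382445 / 1536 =248.99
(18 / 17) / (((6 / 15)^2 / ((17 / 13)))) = 225 / 26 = 8.65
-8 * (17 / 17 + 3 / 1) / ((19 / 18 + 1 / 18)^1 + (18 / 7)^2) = -7056 / 1703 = -4.14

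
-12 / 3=-4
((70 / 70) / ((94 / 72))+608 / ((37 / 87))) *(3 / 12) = 621861 / 1739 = 357.60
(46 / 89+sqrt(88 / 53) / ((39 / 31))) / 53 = 46 / 4717+62 * sqrt(1166) / 109551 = 0.03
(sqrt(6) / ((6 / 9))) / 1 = 3 * sqrt(6) / 2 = 3.67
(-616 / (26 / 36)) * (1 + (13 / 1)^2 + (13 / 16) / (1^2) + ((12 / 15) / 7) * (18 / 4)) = -9498357 / 65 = -146128.57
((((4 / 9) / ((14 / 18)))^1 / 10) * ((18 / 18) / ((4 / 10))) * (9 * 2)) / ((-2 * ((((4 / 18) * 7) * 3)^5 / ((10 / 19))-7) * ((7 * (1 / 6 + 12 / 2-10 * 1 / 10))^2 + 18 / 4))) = -393660 / 1687132913011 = -0.00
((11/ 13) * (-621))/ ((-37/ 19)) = 129789/ 481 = 269.83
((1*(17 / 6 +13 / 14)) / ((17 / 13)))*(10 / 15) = 1.92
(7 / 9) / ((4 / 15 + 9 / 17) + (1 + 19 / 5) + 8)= 595 / 10401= 0.06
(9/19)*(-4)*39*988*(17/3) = -413712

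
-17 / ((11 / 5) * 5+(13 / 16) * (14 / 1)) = -136 / 179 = -0.76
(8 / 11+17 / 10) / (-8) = -267 / 880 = -0.30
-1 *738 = -738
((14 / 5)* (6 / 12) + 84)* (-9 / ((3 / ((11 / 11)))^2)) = -427 / 5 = -85.40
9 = 9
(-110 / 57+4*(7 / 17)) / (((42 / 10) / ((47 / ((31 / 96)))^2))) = -3098961920 / 2172821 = -1426.24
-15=-15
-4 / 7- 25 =-179 / 7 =-25.57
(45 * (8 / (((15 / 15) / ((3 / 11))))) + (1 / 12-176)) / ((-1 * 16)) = 10261 / 2112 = 4.86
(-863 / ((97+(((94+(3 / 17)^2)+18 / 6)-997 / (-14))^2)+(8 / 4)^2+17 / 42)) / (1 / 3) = -127146690972 / 1395123262669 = -0.09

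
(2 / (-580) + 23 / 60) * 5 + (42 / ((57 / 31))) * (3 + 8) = 1673911 / 6612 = 253.16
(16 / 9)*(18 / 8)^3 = 81 / 4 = 20.25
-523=-523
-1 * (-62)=62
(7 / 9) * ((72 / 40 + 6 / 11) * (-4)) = -1204 / 165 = -7.30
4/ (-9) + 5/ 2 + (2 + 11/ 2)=86/ 9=9.56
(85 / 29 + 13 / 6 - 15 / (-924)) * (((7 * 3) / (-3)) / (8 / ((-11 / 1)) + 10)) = -137033 / 35496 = -3.86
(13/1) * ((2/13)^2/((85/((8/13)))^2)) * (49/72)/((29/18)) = 0.00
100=100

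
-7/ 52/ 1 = -7/ 52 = -0.13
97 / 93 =1.04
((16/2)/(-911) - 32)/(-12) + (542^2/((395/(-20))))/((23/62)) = -66365097682/1655287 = -40092.80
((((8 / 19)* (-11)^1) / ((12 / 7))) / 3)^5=-86617093024 / 146211169851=-0.59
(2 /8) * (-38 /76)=-1 /8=-0.12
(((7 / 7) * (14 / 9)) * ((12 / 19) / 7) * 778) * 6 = 12448 / 19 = 655.16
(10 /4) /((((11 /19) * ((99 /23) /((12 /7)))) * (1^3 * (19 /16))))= 3680 /2541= 1.45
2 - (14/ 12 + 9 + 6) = -85/ 6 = -14.17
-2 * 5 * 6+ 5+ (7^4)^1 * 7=16752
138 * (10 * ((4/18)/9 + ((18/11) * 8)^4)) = 16021131462680/395307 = 40528327.26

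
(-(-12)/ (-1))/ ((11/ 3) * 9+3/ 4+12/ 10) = -80/ 233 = -0.34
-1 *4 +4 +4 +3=7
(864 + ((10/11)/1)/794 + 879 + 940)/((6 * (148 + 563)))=5858333/9314811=0.63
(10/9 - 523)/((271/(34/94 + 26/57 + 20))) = -261956387/6534081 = -40.09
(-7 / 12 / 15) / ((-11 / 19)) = 133 / 1980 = 0.07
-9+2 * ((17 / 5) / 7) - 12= -701 / 35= -20.03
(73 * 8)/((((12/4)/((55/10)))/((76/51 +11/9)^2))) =553186700/70227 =7877.12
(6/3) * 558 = 1116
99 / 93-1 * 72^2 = -160671 / 31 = -5182.94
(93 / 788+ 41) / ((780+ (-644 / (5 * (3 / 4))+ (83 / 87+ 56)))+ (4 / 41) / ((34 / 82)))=79868465 / 1292595012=0.06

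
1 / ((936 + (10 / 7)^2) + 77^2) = 49 / 336485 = 0.00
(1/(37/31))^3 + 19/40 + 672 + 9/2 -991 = -313.44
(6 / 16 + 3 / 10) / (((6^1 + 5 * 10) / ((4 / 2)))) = 27 / 1120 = 0.02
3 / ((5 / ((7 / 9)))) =7 / 15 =0.47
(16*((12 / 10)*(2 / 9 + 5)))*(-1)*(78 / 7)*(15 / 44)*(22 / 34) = -29328 / 119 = -246.45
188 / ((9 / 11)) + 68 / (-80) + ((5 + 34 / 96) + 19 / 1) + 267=374603 / 720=520.28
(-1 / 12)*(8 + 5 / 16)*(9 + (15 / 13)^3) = -256557 / 35152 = -7.30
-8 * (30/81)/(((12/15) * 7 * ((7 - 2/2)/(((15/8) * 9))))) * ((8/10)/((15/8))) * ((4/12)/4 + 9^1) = -1090/189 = -5.77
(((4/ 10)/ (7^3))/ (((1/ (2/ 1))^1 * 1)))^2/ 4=4/ 2941225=0.00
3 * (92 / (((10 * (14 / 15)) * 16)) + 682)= 229359 / 112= 2047.85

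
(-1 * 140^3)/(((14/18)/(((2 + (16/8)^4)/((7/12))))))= -108864000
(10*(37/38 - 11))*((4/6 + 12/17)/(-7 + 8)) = -44450/323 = -137.62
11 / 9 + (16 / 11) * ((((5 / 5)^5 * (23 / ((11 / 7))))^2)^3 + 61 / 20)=12539722461714281 / 876922695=14299689.74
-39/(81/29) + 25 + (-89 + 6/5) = -76.76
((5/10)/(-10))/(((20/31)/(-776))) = 3007/50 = 60.14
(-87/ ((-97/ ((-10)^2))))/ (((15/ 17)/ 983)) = 9692380/ 97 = 99921.44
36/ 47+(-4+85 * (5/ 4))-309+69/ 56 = -538907/ 2632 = -204.75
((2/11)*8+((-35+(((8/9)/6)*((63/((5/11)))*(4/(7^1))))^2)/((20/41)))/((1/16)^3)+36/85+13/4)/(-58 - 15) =-725468858507/61429500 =-11809.78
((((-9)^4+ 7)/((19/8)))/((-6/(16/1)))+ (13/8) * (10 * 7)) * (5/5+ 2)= -1655473/76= -21782.54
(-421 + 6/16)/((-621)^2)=-3365/3085128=-0.00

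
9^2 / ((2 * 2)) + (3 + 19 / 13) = 1285 / 52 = 24.71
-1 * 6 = -6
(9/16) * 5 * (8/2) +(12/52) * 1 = 597/52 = 11.48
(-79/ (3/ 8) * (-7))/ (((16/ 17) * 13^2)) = 9401/ 1014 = 9.27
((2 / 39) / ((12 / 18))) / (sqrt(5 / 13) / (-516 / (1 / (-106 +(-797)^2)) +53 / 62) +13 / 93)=10895399041127274* sqrt(65) / 11790833796671270995350229 +499111307733467639300961 / 906987215128559307334633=0.55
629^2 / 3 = 395641 / 3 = 131880.33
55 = 55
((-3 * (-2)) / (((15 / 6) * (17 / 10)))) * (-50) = -1200 / 17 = -70.59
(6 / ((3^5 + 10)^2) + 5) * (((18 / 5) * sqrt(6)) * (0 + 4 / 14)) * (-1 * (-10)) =125.98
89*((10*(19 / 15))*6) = 6764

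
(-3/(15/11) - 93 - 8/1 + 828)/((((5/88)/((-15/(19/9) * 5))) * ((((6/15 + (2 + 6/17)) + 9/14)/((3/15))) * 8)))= -28462896/8531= -3336.41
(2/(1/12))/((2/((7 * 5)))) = 420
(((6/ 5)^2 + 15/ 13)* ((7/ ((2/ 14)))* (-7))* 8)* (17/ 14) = -2808876/ 325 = -8642.70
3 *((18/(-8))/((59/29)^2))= -22707/13924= -1.63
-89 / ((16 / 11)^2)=-10769 / 256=-42.07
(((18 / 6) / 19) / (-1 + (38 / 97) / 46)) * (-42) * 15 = 301185 / 3002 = 100.33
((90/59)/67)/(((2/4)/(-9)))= -1620/3953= -0.41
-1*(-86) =86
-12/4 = -3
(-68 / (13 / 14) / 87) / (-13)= 952 / 14703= 0.06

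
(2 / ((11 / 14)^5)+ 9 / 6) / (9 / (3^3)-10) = -7903347 / 9340958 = -0.85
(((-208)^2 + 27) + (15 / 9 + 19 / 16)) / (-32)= -1352.93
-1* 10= -10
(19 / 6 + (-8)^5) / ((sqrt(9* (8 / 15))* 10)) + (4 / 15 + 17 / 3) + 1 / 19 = 1706 / 285 -196589* sqrt(30) / 720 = -1489.52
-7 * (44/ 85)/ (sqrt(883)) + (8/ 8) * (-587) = -587 -308 * sqrt(883)/ 75055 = -587.12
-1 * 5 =-5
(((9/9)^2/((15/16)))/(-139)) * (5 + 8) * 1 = -208/2085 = -0.10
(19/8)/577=19/4616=0.00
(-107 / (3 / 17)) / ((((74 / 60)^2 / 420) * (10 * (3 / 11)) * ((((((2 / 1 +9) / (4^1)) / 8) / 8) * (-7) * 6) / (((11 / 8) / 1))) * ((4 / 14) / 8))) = 1792806400 / 1369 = 1309573.70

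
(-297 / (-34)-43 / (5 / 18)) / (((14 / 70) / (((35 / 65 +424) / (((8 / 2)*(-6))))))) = 45680763 / 3536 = 12918.77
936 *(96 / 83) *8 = 718848 / 83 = 8660.82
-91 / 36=-2.53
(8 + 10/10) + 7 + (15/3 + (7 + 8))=36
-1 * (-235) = 235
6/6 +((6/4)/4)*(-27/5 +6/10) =-4/5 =-0.80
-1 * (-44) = 44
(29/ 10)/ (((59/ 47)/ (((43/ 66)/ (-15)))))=-58609/ 584100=-0.10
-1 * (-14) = 14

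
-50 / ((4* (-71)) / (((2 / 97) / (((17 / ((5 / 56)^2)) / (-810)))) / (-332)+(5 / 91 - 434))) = -60533095494975 / 792330727552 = -76.40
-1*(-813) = 813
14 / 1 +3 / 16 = 227 / 16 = 14.19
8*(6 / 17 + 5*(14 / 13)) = 10144 / 221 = 45.90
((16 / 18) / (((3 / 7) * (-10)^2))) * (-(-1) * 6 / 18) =14 / 2025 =0.01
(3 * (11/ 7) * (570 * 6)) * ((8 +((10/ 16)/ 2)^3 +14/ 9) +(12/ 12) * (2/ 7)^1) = 7986083325/ 50176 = 159161.42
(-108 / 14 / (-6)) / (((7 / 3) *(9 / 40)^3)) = 64000 / 1323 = 48.37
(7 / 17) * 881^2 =5433127 / 17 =319595.71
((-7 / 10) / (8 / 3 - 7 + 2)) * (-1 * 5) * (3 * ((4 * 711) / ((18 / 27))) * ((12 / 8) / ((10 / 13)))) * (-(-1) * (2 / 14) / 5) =-748683 / 700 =-1069.55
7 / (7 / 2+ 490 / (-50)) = -10 / 9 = -1.11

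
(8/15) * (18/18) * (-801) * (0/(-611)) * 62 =0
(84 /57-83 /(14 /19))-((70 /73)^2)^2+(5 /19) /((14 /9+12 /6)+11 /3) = -111.98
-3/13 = -0.23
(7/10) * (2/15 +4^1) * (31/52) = 6727/3900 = 1.72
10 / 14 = 5 / 7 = 0.71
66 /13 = 5.08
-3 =-3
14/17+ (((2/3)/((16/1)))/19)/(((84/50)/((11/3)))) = 809059/976752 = 0.83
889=889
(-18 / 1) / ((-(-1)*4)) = -9 / 2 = -4.50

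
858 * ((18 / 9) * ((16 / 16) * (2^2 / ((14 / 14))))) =6864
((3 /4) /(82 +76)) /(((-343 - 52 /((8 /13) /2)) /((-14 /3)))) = 7 /161792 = 0.00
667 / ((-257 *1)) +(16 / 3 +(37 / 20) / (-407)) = 463649 / 169620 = 2.73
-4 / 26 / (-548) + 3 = 10687 / 3562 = 3.00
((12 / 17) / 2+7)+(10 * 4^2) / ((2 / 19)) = 25965 / 17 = 1527.35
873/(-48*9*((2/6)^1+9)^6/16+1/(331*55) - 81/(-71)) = -30466813905/622869682070468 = -0.00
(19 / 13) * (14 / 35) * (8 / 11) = 304 / 715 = 0.43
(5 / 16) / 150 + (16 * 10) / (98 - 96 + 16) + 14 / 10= 10.29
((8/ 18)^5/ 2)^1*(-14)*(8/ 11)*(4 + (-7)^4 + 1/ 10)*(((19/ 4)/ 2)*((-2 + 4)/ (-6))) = 545925632/ 3247695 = 168.10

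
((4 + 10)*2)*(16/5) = 448/5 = 89.60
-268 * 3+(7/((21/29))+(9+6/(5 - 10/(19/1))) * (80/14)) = -262481/357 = -735.24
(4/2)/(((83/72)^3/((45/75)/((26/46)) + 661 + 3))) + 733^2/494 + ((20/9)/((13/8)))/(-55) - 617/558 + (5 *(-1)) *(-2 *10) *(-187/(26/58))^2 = 490323560610815700452/28173543634665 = 17403687.91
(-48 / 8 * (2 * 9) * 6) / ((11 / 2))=-1296 / 11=-117.82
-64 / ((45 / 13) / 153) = -14144 / 5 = -2828.80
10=10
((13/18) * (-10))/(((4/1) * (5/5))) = -65/36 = -1.81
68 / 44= 17 / 11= 1.55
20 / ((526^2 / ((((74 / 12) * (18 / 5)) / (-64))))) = -111 / 4426816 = -0.00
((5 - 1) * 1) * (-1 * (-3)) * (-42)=-504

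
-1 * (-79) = 79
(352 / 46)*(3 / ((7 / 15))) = 7920 / 161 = 49.19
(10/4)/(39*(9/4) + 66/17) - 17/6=-34969/12462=-2.81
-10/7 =-1.43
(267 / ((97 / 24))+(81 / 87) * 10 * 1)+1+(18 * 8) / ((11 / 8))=5603761 / 30943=181.10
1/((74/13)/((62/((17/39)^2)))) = 612963/10693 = 57.32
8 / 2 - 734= -730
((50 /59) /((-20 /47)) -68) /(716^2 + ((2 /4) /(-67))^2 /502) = -37222949604 /272641128146107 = -0.00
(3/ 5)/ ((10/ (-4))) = -6/ 25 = -0.24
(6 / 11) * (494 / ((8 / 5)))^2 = 51996.31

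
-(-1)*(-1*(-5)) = 5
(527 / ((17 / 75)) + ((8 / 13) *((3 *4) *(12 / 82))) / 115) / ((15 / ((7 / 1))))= 332526719 / 306475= 1085.00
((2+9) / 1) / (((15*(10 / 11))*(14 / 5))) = 0.29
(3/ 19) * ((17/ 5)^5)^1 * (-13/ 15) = -62.17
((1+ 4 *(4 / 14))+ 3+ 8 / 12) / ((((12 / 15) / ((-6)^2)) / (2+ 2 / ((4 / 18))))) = 20130 / 7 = 2875.71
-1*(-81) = 81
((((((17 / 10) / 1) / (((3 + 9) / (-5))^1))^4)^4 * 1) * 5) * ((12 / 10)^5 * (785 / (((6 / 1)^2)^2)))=7639807124479698351517 / 252428641478023053312000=0.03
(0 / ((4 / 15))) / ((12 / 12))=0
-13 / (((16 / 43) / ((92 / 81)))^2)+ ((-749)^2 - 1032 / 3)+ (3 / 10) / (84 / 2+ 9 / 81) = 560535.88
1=1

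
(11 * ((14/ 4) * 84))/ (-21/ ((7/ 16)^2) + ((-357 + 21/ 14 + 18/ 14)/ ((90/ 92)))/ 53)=-5999070/ 216193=-27.75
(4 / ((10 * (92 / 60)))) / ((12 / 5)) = 5 / 46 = 0.11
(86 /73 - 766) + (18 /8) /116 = -25905391 /33872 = -764.80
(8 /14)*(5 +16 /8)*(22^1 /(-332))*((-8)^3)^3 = 2952790016 /83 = 35575783.33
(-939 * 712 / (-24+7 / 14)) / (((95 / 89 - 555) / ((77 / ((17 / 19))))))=-43526116788 / 9847675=-4419.94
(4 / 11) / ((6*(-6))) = -1 / 99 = -0.01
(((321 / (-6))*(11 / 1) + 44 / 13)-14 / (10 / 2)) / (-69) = 3323 / 390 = 8.52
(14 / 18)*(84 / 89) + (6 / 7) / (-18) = 1283 / 1869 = 0.69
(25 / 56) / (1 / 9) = 225 / 56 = 4.02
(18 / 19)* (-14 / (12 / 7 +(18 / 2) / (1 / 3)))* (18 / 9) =-1176 / 1273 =-0.92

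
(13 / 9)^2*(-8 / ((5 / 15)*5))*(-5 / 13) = 104 / 27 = 3.85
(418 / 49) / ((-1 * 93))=-418 / 4557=-0.09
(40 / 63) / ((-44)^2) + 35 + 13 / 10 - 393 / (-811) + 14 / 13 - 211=-69574954909 / 401846445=-173.14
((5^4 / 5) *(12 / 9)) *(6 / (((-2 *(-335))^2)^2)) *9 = 9 / 201511210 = 0.00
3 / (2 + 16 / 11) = 0.87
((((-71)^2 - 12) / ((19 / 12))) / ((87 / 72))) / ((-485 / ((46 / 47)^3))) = -2999506176 / 590322115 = -5.08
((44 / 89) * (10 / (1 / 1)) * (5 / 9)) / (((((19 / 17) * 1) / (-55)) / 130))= -267410000 / 15219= -17570.80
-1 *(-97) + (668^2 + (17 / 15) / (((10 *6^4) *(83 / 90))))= 80016428897 / 179280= 446321.00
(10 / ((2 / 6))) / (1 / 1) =30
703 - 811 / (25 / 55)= -5406 / 5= -1081.20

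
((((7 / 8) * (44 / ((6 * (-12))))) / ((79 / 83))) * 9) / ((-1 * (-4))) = -6391 / 5056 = -1.26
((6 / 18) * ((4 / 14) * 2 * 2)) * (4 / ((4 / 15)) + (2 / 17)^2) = 34712 / 6069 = 5.72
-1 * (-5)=5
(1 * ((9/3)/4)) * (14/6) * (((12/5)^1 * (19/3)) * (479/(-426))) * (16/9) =-509656/9585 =-53.17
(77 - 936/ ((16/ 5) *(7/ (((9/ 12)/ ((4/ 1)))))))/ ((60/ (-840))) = -15493/ 16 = -968.31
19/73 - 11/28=-271/2044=-0.13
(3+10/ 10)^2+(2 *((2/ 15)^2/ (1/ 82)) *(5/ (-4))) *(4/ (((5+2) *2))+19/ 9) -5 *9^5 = -836998979/ 2835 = -295237.74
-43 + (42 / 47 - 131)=-8136 / 47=-173.11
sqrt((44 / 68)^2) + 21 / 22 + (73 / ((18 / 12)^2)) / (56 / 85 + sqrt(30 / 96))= 8393030221 / 47295666- 8438800 * sqrt(5) / 126459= 28.24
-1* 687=-687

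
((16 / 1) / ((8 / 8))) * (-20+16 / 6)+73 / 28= -23077 / 84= -274.73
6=6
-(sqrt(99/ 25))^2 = -99/ 25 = -3.96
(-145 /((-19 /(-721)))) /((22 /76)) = -209090 /11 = -19008.18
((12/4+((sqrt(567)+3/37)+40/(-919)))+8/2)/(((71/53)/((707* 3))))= 26900206074/2414213+1011717* sqrt(7)/71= 48843.16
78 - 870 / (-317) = 25596 / 317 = 80.74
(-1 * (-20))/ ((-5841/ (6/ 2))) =-20/ 1947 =-0.01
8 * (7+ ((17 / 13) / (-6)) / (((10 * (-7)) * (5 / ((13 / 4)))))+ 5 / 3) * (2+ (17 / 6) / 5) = 800987 / 4500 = 178.00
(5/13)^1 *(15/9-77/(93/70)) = -21.65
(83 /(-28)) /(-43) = 83 /1204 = 0.07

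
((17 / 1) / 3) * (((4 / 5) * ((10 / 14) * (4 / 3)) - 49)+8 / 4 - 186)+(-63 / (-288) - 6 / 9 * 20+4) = -2671463 / 2016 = -1325.13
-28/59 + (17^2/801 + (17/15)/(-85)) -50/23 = -62527844/27173925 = -2.30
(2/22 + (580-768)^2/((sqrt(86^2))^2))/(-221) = -99045/4494919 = -0.02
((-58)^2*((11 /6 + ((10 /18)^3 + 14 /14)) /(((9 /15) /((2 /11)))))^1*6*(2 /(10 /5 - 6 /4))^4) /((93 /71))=2678721443840 /745767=3591901.28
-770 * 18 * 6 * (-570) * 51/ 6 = 402910200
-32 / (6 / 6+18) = -32 / 19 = -1.68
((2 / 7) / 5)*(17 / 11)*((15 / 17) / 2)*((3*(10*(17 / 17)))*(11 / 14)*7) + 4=73 / 7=10.43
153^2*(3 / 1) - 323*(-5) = 71842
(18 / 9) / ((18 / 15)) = 5 / 3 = 1.67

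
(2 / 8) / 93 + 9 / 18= 187 / 372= 0.50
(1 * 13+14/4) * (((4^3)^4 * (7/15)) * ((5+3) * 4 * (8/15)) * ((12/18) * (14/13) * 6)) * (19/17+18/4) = 884325176311808/16575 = 53352951813.68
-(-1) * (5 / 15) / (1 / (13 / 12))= 13 / 36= 0.36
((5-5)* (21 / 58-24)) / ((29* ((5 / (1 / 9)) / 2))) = 0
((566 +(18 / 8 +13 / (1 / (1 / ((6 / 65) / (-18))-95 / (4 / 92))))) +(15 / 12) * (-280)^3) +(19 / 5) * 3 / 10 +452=-2746991861 / 100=-27469918.61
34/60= 0.57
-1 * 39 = -39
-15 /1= -15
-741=-741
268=268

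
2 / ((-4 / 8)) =-4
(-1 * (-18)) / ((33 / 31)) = 186 / 11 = 16.91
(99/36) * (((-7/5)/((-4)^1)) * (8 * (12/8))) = 11.55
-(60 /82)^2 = -900 /1681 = -0.54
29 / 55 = 0.53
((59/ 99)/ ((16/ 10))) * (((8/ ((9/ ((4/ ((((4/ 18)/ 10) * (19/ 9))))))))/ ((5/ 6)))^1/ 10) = 708/ 209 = 3.39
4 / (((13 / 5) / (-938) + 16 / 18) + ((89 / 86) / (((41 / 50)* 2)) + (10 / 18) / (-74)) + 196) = 11013602040 / 543823133003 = 0.02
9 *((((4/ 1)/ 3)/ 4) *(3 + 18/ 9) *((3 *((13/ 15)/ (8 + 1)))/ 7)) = 13/ 21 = 0.62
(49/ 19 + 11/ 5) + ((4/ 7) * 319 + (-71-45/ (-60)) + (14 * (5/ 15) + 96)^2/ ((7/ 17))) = 24727.42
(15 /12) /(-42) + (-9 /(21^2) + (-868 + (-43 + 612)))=-351683 /1176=-299.05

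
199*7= 1393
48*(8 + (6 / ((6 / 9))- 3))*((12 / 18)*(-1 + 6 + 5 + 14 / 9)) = 5176.89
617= 617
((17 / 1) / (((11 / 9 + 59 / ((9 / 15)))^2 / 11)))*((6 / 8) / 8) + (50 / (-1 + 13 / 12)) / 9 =5138158723 / 77070336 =66.67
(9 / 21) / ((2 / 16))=24 / 7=3.43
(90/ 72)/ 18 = 5/ 72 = 0.07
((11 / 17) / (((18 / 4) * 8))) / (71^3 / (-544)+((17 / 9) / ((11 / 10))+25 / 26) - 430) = -12584 / 759811057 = -0.00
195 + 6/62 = 6048/31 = 195.10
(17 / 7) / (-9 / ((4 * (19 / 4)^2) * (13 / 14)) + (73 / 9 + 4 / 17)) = 12206493 / 41410943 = 0.29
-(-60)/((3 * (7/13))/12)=3120/7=445.71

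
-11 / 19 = -0.58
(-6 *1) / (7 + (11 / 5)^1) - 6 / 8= -129 / 92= -1.40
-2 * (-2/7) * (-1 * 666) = -2664/7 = -380.57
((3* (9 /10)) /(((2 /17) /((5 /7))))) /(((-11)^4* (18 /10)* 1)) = 255 /409948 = 0.00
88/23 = 3.83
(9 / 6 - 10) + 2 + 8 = 3 / 2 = 1.50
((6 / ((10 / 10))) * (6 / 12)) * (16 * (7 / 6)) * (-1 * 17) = -952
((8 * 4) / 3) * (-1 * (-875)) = 28000 / 3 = 9333.33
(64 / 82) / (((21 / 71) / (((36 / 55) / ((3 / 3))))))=27264 / 15785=1.73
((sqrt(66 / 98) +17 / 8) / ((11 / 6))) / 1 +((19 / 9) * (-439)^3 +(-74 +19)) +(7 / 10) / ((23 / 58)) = -8133880828187 / 45540 +6 * sqrt(33) / 77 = -178609591.74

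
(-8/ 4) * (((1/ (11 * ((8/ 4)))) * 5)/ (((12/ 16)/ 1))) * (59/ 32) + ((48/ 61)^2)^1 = -489439/ 982344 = -0.50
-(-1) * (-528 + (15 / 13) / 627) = -1434571 / 2717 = -528.00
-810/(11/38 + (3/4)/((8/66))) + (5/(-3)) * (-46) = -285850/5907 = -48.39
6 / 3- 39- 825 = -862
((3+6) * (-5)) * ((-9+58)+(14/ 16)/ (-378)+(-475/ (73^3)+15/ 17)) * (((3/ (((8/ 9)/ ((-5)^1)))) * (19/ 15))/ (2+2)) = 40612736556555/ 3386003968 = 11994.30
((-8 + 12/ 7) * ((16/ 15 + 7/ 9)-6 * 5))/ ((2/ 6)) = 7964/ 15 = 530.93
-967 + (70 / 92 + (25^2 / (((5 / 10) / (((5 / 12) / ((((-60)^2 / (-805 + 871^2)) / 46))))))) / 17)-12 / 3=462481671 / 1564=295704.39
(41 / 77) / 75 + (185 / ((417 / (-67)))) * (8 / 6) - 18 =-138771553 / 2408175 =-57.63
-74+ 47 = -27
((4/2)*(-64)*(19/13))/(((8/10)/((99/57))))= -5280/13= -406.15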